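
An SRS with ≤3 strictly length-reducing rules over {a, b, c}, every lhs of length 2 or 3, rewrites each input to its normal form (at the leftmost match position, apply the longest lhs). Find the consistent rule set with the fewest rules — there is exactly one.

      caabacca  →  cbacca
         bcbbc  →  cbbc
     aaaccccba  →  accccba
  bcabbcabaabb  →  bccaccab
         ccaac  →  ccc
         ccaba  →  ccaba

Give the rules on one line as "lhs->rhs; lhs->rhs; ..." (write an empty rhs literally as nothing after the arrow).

  | caabacca => cbacca
  | bcbbc => cbbc
  | aaaccccba => accccba
  | bcabbcabaabb => bccacabaabb => bccacabbb => bccaccab

aa->; abb->ca; bcb->cb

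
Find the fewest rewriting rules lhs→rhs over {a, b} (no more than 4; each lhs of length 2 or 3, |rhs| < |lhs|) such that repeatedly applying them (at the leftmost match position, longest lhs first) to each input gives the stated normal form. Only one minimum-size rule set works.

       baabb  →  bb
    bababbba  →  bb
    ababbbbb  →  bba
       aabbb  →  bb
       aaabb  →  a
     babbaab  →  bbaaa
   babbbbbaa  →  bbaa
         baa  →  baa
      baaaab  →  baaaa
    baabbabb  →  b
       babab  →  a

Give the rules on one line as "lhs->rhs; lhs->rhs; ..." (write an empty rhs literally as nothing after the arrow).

ab->a; aba->b; abb->ba; bbb->ab

  | baabb => baba => bb
  | bababbba => bbbbba => abbba => baba => bb
  | ababbbbb => bbbbbb => abbbb => babb => bba
  | aabbb => abab => bb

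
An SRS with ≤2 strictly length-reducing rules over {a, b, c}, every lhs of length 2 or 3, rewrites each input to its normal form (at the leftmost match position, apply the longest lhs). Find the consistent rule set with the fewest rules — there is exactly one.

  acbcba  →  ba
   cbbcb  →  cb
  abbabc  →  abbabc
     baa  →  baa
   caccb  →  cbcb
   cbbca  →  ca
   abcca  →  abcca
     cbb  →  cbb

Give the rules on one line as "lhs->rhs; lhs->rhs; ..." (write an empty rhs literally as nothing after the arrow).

  | acbcba => bbcba => ba
  | cbbcb => cb
  | abbabc
  | baa

ac->b; bbc->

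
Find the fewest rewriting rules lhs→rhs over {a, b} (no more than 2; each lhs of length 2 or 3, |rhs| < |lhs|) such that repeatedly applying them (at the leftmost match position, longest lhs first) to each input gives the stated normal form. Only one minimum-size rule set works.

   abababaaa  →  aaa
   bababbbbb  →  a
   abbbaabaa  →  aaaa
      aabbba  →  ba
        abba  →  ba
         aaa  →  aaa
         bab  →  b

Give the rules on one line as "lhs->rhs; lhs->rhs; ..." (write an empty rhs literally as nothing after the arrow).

  | abababaaa => ababaaa => abaaa => aaa
  | bababbbbb => babbbbb => bbbbb => abbb => bb => a
  | abbbaabaa => bbaabaa => aaabaa => aaaa
  | aabbba => abba => ba

ab->; bb->a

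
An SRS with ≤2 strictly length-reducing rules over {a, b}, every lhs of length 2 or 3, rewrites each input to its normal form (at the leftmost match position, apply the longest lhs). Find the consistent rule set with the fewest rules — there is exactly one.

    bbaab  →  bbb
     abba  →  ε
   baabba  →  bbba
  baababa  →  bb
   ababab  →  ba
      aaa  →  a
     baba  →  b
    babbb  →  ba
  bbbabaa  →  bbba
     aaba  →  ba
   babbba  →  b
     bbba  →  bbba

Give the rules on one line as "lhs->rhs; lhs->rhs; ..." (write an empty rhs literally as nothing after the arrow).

aa->; ab->a

  | bbaab => bbb
  | abba => aba => aa => ε
  | baabba => bbba
  | baababa => bbaba => bbaa => bb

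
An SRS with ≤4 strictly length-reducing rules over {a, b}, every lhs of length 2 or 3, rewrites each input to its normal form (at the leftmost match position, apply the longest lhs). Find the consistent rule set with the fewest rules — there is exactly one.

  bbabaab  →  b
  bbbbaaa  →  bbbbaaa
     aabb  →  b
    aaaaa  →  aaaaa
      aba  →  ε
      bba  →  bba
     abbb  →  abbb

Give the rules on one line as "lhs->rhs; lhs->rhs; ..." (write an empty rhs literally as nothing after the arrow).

aab->; aba->; bab->

  | bbabaab => baab => b
  | bbbbaaa
  | aabb => b
  | aaaaa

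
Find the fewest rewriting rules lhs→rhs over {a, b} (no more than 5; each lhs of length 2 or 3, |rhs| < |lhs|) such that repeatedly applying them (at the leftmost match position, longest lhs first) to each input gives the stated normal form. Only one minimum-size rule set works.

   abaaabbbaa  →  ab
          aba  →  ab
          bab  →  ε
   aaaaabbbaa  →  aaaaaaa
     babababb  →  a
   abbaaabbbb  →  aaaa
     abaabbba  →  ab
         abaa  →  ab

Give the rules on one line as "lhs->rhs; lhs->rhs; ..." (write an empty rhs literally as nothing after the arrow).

aab->aa; ba->b; bb->; bbb->

  | abaaabbbaa => abaabbbaa => ababbbaa => abbbbaa => abaa => aba => ab
  | aba => ab
  | bab => bb => ε
  | aaaaabbbaa => aaaaabbaa => aaaaabaa => aaaaaaa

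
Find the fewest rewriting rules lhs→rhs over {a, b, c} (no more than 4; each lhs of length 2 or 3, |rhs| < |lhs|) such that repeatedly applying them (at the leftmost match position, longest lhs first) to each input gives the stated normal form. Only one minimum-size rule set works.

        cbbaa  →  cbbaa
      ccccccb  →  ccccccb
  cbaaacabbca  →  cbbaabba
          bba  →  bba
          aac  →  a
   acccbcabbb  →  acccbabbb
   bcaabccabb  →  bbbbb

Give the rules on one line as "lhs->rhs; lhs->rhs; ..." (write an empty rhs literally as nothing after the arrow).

  | cbbaa
  | ccccccb
  | cbaaacabbca => cbacaabbca => cbbaabbca => cbbaabba
  | bba

aac->ca; aba->cb; bac->bb; ca->a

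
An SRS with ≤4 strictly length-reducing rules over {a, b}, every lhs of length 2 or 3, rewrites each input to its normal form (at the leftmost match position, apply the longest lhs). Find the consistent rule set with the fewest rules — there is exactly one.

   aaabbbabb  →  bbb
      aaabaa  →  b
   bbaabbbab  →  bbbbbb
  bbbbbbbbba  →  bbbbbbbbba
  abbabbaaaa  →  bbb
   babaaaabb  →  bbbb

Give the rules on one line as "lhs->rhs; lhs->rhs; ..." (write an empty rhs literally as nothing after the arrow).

aa->b; aaa->a; ab->

  | aaabbbabb => abbbabb => bbabb => bbb
  | aaabaa => abaa => aa => b
  | bbaabbbab => bbbbbbab => bbbbbb
  | bbbbbbbbba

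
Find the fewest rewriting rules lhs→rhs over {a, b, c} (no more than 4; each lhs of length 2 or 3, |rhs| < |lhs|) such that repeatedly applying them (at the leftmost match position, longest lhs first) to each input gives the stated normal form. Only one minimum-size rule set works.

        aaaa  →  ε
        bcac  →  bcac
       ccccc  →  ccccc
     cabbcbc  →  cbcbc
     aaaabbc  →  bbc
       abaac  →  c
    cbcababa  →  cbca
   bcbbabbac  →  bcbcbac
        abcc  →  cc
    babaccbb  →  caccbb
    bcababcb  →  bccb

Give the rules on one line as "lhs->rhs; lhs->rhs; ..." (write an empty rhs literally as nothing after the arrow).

  | aaaa => aa => ε
  | bcac
  | ccccc
  | cabbcbc => cbcbc

aa->; ab->; bab->c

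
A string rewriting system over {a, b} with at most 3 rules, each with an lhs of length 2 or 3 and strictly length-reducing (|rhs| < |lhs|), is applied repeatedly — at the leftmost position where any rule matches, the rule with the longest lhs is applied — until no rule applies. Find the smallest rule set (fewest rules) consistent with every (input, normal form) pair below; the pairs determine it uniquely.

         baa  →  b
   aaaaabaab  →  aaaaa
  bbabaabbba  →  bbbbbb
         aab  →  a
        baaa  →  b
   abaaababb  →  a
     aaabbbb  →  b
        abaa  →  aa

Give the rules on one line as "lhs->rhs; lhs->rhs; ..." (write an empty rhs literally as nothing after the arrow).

ab->; ba->b

  | baa => ba => b
  | aaaaabaab => aaaaaab => aaaaa
  | bbabaabbba => bbbaabbba => bbbabbba => bbbbbba => bbbbbb
  | aab => a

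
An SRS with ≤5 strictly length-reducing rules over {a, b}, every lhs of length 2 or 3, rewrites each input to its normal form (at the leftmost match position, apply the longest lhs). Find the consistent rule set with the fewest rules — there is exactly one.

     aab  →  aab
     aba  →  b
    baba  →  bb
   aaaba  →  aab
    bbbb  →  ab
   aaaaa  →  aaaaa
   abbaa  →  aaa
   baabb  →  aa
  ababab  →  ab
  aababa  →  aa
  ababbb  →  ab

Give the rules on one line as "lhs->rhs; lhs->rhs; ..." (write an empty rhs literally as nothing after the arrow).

  | aab
  | aba => b
  | baba => bb
  | aaaba => aab

aba->b; baa->ab; bba->a; bbb->a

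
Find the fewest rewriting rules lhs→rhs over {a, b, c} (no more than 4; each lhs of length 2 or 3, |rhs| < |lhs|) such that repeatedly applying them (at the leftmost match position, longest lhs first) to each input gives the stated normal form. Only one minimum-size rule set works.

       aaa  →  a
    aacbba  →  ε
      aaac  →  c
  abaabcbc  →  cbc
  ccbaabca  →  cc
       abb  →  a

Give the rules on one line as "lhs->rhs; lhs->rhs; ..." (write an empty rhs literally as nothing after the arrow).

aa->; ac->c; bb->; ca->

  | aaa => a
  | aacbba => cbba => ca => ε
  | aaac => ac => c
  | abaabcbc => abbcbc => acbc => cbc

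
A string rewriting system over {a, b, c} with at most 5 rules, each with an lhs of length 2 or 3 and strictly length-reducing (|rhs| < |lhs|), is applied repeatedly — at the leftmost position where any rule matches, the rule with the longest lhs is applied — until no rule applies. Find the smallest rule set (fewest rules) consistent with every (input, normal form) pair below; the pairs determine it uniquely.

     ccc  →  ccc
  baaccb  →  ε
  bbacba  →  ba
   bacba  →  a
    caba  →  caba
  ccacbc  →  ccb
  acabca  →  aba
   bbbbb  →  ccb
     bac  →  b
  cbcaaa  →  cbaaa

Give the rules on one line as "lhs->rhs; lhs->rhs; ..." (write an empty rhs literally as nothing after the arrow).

  | ccc
  | baaccb => bacb => bb => ε
  | bbacba => acba => ba
  | bacba => bba => a

ac->; bb->; bbb->cb; bc->b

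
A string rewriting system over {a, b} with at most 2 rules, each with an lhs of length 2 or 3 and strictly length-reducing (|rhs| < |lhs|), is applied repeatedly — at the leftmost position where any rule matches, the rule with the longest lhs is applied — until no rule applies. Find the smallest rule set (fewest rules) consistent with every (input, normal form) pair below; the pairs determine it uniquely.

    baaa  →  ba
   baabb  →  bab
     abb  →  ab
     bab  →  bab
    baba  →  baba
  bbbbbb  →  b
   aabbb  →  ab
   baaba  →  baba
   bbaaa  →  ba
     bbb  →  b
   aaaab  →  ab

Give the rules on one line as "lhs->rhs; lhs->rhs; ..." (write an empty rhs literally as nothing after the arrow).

  | baaa => baa => ba
  | baabb => babb => bab
  | abb => ab
  | bab

aa->a; bb->b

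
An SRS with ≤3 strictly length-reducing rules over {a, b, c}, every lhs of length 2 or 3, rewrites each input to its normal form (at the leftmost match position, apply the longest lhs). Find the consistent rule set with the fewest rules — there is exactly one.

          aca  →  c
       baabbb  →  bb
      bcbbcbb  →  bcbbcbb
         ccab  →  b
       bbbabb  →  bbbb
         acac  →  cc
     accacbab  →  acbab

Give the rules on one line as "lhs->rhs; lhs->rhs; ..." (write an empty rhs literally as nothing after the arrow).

  | aca => c
  | baabbb => babb => bb
  | bcbbcbb
  | ccab => b

abb->b; aca->c; cca->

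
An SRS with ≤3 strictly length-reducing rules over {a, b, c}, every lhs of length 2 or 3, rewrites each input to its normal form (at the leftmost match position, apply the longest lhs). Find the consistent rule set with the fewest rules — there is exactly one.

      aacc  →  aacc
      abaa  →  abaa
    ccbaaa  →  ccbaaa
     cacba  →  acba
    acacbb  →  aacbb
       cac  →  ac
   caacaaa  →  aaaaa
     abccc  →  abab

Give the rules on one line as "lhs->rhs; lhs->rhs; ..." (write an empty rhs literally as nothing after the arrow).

  | aacc
  | abaa
  | ccbaaa
  | cacba => acba

ca->a; ccc->ab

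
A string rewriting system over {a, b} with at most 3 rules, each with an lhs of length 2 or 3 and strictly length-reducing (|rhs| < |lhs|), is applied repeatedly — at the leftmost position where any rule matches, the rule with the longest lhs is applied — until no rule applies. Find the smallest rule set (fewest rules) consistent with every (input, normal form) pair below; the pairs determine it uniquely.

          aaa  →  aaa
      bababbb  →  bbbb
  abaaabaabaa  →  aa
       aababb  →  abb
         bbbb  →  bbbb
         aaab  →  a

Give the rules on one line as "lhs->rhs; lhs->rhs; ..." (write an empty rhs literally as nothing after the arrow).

aab->; aba->

  | aaa
  | bababbb => bbbb
  | abaaabaabaa => aabaabaa => aabaa => aa
  | aababb => abb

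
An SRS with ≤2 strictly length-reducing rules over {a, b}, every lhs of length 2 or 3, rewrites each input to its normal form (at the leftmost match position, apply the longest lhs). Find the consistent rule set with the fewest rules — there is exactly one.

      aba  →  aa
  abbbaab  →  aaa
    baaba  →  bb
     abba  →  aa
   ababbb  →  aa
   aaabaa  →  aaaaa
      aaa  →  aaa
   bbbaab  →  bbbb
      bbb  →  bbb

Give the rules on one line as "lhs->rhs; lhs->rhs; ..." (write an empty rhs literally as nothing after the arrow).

  | aba => aa
  | abbbaab => abbaab => abaab => aaab => aaa
  | baaba => baba => bba => bb
  | abba => aba => aa

ab->a; ba->b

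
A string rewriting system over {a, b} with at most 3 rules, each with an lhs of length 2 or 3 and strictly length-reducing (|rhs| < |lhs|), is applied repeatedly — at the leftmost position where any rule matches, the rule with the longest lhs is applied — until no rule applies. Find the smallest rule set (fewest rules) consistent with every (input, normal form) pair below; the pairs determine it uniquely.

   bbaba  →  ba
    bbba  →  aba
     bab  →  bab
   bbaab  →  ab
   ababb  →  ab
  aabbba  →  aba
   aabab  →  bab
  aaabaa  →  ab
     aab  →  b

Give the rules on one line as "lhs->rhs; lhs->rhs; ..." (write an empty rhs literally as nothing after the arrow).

  | bbaba => aaba => ba
  | bbba => aba
  | bab
  | bbaab => aaab => ab

aa->; bb->a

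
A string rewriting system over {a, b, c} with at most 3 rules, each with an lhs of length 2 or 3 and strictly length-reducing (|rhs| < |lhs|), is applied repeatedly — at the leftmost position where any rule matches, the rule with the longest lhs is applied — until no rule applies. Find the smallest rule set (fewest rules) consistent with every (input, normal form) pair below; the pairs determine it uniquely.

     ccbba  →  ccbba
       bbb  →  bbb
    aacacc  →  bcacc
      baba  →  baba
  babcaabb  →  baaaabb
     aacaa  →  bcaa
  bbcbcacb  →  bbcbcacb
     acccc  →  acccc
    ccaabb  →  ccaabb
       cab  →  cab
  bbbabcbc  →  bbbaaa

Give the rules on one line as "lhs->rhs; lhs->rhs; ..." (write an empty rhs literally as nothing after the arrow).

  | ccbba
  | bbb
  | aacacc => bcacc
  | baba

aac->bc; abc->aa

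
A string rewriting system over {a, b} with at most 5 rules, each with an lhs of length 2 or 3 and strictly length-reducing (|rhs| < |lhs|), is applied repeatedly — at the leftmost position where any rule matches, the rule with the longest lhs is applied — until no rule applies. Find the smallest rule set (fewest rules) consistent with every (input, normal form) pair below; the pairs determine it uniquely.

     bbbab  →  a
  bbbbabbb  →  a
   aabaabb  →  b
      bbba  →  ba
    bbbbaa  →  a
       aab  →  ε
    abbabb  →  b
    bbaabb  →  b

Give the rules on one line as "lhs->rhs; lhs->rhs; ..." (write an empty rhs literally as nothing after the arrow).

  | bbbab => abab => bab => bb => a
  | bbbbabbb => abbabbb => bbabbb => aabbb => bb => a
  | aabaabb => aabb => b
  | bbba => aba => ba

aa->a; aab->; ab->b; bb->a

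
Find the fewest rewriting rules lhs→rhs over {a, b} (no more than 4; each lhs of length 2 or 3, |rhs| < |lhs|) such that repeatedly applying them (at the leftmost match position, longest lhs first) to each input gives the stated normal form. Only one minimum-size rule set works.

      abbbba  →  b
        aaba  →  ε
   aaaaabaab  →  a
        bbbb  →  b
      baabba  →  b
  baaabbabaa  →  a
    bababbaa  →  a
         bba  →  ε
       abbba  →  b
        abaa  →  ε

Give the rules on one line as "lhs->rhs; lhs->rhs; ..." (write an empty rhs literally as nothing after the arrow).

  | abbbba => abbba => abba => aba => aa => b
  | aaba => bba => ba => ε
  | aaaaabaab => baaabaab => aabaab => bbaab => baab => ab => a
  | bbbb => bbb => bb => b

aa->b; ab->a; ba->; bb->b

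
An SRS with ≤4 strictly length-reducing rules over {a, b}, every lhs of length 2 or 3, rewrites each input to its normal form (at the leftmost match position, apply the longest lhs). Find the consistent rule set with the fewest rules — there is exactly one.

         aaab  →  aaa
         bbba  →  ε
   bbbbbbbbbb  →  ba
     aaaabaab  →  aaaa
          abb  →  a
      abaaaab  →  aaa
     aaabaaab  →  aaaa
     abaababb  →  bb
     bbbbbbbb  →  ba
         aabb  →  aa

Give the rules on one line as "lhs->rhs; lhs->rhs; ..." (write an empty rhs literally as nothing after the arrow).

ab->a; aba->; baa->; bbb->ba

  | aaab => aaa
  | bbba => baa => ε
  | bbbbbbbbbb => babbbbbbb => babbbbbb => babbbbb => babbbb => babbb => babb => bab => ba
  | aaaabaab => aaaab => aaaa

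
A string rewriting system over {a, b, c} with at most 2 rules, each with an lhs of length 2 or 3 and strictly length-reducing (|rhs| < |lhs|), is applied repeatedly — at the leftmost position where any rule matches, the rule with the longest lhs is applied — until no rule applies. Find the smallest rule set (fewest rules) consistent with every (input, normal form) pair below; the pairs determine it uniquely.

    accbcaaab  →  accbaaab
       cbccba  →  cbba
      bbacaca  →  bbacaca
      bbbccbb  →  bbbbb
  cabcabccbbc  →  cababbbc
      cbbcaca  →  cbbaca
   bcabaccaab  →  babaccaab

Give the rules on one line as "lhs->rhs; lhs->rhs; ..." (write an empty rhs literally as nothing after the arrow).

  | accbcaaab => accbaaab
  | cbccba => cbba
  | bbacaca
  | bbbccbb => bbbbb

bca->ba; bcc->b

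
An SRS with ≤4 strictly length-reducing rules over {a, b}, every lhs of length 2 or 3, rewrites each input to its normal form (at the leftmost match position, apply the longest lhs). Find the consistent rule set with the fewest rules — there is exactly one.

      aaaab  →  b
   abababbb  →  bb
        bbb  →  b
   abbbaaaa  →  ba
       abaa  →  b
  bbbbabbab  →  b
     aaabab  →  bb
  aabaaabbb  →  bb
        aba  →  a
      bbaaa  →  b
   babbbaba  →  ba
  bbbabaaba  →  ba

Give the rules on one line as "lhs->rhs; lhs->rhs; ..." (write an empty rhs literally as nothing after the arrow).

aa->b; aaa->b; ab->; bbb->b

  | aaaab => bab => b
  | abababbb => ababbb => abbb => bb
  | bbb => b
  | abbbaaaa => bbaaaa => bbba => ba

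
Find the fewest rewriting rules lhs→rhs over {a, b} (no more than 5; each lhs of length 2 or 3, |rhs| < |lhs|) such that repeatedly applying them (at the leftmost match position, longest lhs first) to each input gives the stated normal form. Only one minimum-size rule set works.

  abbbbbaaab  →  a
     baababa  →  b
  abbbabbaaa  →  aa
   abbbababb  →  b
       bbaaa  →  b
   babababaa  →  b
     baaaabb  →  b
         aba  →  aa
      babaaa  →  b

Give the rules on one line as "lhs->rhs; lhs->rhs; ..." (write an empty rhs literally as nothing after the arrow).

aaa->; ab->a; ba->b; bb->b

  | abbbbbaaab => abbbbaaab => abbbaaab => abbaaab => abaaab => aaaab => ab => a
  | baababa => bababa => bbaba => baba => bba => ba => b
  | abbbabbaaa => abbabbaaa => ababbaaa => aabbaaa => aabaaa => aaaaa => aa
  | abbbababb => abbababb => abababb => aababb => aaabb => bb => b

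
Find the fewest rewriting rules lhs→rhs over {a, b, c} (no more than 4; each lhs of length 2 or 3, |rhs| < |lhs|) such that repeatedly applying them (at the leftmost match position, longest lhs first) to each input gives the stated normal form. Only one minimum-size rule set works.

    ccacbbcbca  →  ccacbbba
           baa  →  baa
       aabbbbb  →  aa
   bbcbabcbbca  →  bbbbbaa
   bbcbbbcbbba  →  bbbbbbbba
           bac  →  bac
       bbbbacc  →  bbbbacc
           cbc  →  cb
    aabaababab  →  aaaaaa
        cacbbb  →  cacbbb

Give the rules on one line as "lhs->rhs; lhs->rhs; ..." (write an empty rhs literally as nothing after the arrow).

  | ccacbbcbca => ccacbbbca => ccacbbba
  | baa
  | aabbbbb => aabbbb => aabbb => aabb => aab => aa
  | bbcbabcbbca => bbbabcbbca => bbbbabbca => bbbbabca => bbbbbaa

ab->a; abc->ba; bc->b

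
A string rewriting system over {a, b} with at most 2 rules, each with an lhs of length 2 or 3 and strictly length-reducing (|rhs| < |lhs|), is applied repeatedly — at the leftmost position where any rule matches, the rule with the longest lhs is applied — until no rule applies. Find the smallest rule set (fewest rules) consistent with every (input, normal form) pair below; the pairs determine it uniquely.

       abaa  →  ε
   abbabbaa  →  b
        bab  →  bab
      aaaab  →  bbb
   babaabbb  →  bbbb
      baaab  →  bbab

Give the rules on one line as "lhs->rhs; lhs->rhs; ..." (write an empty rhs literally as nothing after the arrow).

aa->b; abb->

  | abaa => abb => ε
  | abbabbaa => abbaa => aa => b
  | bab
  | aaaab => baab => bbb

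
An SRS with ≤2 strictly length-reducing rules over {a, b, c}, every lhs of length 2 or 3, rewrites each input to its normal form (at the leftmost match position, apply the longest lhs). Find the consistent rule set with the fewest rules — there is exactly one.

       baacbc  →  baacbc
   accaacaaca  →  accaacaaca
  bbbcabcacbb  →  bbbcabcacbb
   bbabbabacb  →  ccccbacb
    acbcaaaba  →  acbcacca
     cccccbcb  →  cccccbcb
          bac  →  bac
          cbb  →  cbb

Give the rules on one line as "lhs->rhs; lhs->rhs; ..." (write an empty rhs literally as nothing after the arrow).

  | baacbc
  | accaacaaca
  | bbbcabcacbb
  | bbabbabacb => ccbbabacb => ccccbacb

aab->cc; bba->cc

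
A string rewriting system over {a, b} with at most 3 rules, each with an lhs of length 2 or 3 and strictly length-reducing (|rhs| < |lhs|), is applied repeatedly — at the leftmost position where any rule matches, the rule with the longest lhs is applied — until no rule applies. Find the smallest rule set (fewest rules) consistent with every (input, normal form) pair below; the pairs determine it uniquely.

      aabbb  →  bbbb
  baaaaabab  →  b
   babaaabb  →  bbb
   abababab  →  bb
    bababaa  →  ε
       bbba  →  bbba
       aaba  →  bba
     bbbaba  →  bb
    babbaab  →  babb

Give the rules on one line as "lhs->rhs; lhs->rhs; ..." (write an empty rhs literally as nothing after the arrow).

aa->b; aba->aa; baa->

  | aabbb => bbbb
  | baaaaabab => aaabab => babab => baab => b
  | babaaabb => baaaabb => aabb => bbb
  | abababab => aababab => bbabab => bbaab => bb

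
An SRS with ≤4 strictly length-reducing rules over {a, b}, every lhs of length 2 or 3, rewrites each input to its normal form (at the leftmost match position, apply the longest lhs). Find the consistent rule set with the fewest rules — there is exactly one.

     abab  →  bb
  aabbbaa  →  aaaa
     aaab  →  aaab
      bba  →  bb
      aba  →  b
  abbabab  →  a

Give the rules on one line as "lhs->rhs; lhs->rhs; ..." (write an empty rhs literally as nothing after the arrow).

  | abab => bb
  | aabbbaa => aaaa
  | aaab
  | bba => bb

aba->b; ba->b; bab->a; bbb->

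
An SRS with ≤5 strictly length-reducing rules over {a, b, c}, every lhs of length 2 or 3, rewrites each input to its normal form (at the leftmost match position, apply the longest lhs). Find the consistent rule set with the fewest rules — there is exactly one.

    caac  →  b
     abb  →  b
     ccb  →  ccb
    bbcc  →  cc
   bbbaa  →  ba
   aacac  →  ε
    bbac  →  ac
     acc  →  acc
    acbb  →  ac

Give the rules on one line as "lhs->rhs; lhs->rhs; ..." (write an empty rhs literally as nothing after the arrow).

  | caac => cac => b
  | abb => b
  | ccb
  | bbcc => cc

aa->a; ab->; bb->; cac->b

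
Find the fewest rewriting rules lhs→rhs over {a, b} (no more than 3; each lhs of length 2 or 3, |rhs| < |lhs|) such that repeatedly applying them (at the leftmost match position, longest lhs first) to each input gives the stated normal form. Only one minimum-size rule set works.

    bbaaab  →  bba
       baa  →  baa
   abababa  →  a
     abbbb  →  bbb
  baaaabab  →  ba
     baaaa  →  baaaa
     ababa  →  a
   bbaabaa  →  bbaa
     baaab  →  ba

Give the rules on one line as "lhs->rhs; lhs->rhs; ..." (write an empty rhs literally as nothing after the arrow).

aab->; ab->

  | bbaaab => bba
  | baa
  | abababa => ababa => aba => a
  | abbbb => bbb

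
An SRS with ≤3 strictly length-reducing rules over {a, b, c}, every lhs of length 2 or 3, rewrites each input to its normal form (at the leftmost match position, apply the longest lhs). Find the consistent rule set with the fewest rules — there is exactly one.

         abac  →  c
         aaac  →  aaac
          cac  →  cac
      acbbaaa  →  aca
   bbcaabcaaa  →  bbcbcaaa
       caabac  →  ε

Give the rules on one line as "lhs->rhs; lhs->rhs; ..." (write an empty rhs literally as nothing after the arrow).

ab->b; ba->; cc->

  | abac => bac => c
  | aaac
  | cac
  | acbbaaa => acbaa => aca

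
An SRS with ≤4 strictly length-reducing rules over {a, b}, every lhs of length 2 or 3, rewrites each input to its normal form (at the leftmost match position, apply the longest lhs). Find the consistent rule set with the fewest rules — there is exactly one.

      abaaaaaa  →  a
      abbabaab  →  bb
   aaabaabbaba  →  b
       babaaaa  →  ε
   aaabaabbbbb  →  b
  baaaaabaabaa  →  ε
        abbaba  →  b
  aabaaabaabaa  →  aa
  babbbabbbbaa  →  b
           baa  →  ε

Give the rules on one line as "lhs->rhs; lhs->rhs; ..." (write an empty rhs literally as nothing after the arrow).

  | abaaaaaa => abaaaaa => abaaaa => abaaa => abaa => aba => a
  | abbabaab => bbabaab => bbaab => bbab => bb
  | aaabaabbaba => aaababbaba => aaabbaba => aabbaba => abbaba => bbaba => bba => b
  | babaaaa => baaaa => baaa => baa => ba => ε

abb->bb; ba->; baa->ba; bbb->b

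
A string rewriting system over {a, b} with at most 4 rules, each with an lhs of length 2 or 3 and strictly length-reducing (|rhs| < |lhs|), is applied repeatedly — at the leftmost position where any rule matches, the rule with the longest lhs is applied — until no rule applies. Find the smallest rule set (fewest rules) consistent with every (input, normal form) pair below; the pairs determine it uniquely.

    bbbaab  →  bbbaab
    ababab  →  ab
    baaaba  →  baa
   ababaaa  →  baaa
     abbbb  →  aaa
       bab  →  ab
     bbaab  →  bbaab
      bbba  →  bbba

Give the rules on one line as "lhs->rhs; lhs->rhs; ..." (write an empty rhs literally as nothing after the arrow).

aba->; abb->aa; bab->ab

  | bbbaab
  | ababab => bab => ab
  | baaaba => baa
  | ababaaa => baaa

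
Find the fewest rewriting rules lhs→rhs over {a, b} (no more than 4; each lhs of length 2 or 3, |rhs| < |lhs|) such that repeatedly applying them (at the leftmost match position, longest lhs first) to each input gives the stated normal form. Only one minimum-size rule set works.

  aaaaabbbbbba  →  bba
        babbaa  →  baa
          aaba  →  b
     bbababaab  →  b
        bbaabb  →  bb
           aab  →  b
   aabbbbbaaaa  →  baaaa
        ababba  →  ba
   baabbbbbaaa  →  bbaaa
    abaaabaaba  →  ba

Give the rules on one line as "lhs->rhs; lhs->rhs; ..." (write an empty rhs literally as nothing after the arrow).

ab->b; aba->b; bbb->b

  | aaaaabbbbbba => aaaabbbbbba => aaabbbbbba => aabbbbbba => abbbbbba => bbbbbba => bbbba => bba
  | babbaa => bbbaa => baa
  | aaba => ab => b
  | bbababaab => bbbbaab => bbaab => bbab => bbb => b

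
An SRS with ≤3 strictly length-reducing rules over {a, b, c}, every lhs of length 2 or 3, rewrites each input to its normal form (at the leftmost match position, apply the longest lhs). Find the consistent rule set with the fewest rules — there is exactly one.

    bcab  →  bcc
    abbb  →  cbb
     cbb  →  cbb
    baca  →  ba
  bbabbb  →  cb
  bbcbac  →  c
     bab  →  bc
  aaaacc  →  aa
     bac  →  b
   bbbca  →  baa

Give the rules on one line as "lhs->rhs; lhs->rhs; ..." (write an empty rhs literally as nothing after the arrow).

ab->c; ac->; bbc->a

  | bcab => bcc
  | abbb => cbb
  | cbb
  | baca => ba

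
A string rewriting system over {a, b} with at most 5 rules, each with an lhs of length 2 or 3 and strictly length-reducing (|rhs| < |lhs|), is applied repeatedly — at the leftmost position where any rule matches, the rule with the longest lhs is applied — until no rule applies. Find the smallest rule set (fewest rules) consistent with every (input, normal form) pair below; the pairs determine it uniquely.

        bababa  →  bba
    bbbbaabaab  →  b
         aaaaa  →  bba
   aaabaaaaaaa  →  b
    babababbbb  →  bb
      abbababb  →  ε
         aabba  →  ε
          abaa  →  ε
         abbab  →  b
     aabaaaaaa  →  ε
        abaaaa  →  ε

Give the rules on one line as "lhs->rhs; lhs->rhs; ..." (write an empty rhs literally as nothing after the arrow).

  | bababa => babba => bba
  | bbbbaabaab => abbaabaab => baabaab => bbbaab => abaab => abab => abb => b
  | aaaaa => baaa => bba
  | aaabaaaaaaa => babaaaaaaa => babaaaaaa => babaaaaa => babaaaa => babaaa => babaa => baba => bab => b

aa->b; ab->; aba->ab; bbb->ab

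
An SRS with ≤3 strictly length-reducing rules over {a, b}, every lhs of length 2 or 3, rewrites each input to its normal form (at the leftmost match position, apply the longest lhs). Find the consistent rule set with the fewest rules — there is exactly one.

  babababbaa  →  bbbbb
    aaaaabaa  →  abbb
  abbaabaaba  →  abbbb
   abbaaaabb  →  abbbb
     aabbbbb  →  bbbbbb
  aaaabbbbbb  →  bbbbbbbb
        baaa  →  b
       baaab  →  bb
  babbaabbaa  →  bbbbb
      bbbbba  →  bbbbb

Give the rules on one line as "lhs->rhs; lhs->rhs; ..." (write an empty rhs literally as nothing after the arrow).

aab->bb; ba->b

  | babababbaa => bbababbaa => bbbabbaa => bbbbbaa => bbbbba => bbbbb
  | aaaaabaa => aaabbaa => abbbaa => abbba => abbb
  | abbaabaaba => abbabaaba => abbbaaba => abbbaba => abbbba => abbbb
  | abbaaaabb => abbaaabb => abbaabb => abbabb => abbbb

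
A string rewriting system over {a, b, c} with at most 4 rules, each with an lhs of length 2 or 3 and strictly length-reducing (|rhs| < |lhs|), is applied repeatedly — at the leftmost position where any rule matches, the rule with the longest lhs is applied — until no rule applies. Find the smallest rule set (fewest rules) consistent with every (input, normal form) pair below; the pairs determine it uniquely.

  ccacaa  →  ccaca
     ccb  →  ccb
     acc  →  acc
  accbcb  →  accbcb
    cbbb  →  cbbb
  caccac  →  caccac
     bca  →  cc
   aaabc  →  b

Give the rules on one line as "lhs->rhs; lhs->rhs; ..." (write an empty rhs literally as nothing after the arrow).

aa->a; abc->b; bca->cc

  | ccacaa => ccaca
  | ccb
  | acc
  | accbcb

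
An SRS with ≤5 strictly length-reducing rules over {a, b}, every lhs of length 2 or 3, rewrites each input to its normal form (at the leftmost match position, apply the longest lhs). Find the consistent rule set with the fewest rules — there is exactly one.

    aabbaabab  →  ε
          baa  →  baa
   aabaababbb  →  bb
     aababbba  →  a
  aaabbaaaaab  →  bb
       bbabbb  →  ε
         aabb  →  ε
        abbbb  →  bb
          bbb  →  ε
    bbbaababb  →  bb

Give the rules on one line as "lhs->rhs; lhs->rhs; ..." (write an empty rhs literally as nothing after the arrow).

aab->bb; ab->b; abb->; bbb->

  | aabbaabab => bbbaabab => aabab => bbab => bbb => ε
  | baa
  | aabaababbb => bbaababbb => bbbbabbb => babbb => bb
  | aababbba => bbabbba => bbba => a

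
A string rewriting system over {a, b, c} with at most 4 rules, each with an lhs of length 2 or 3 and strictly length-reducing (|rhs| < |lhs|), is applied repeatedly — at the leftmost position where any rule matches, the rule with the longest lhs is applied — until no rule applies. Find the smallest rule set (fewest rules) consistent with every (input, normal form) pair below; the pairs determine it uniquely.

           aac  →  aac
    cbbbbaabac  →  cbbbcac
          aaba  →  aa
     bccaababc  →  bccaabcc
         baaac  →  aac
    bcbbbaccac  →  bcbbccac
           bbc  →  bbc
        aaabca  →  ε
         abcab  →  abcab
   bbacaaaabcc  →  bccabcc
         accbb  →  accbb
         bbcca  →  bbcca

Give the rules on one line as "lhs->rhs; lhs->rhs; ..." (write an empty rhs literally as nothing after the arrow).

aaa->c; ba->; bab->bc; cbc->b

  | aac
  | cbbbbaabac => cbbbabac => cbbbcac
  | aaba => aa
  | bccaababc => bccaabcc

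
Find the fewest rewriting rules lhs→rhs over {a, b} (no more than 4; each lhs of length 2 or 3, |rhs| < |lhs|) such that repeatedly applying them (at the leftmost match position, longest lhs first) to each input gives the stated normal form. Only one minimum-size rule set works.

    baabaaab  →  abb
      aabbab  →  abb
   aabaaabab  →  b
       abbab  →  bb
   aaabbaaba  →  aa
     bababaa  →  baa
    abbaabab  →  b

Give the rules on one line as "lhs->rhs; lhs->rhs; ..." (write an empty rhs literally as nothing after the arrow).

  | baabaaab => bbaaab => abaab => abb
  | aabbab => bbab => abb
  | aabaaabab => baaabab => babab => aab => b
  | abbab => aabb => bb

aab->b; bab->a; bba->ab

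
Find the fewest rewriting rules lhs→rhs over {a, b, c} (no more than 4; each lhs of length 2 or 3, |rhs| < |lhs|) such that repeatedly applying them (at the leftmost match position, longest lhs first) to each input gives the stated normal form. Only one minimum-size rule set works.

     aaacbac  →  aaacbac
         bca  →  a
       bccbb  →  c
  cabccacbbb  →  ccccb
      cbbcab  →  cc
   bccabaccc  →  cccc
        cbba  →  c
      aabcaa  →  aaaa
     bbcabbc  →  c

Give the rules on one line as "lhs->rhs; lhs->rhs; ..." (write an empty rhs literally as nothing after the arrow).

bb->; bc->; ca->c; cab->c

  | aaacbac
  | bca => a
  | bccbb => cbb => c
  | cabccacbbb => cccacbbb => ccccbbb => ccccb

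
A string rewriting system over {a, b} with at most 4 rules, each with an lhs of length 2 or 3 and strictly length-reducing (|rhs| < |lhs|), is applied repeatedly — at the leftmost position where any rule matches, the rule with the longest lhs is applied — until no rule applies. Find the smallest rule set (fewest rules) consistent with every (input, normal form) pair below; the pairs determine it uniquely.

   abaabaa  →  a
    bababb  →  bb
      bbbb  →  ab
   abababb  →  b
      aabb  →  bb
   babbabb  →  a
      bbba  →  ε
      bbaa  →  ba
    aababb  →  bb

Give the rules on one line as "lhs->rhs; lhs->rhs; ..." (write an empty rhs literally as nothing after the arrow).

  | abaabaa => aabaa => baa => a
  | bababb => babb => bb
  | bbbb => ab
  | abababb => ababb => abb => b

aa->; abb->b; baa->a; bbb->a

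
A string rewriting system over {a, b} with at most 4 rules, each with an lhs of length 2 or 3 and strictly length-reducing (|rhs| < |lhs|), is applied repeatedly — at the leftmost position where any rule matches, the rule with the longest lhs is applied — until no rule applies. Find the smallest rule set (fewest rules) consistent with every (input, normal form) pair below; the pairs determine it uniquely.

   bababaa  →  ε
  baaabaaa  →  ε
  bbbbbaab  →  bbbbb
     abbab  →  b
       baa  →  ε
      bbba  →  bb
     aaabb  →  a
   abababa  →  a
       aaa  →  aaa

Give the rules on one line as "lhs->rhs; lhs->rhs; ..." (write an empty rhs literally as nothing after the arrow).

  | bababaa => babaa => baa => ba => ε
  | baaabaaa => baabaaa => babaaa => baaa => baa => ba => ε
  | bbbbbaab => bbbbbab => bbbbb
  | abbab => bab => b

ab->; ba->; baa->ba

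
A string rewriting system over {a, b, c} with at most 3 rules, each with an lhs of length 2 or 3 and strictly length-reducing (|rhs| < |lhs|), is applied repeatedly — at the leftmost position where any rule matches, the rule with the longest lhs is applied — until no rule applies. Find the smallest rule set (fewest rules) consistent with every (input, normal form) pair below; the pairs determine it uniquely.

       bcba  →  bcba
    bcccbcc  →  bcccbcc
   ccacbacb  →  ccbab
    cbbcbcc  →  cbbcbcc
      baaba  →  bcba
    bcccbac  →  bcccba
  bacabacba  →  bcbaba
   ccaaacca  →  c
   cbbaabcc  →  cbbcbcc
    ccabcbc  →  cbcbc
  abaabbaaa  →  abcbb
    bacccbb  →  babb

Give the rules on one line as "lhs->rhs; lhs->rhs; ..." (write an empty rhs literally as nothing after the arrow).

  | bcba
  | bcccbcc
  | ccacbacb => ccbacb => ccbab
  | cbbcbcc

aa->c; ac->a; ca->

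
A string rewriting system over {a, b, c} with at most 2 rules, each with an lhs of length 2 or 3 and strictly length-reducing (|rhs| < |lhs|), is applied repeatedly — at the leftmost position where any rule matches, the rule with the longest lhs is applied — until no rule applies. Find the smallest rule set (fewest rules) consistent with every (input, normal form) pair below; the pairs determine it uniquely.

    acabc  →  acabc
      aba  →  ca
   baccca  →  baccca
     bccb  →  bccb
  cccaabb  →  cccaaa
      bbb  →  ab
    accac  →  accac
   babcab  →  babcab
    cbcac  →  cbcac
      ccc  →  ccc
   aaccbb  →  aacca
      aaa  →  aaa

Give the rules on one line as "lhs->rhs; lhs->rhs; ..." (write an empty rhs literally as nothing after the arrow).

  | acabc
  | aba => ca
  | baccca
  | bccb

aba->ca; bb->a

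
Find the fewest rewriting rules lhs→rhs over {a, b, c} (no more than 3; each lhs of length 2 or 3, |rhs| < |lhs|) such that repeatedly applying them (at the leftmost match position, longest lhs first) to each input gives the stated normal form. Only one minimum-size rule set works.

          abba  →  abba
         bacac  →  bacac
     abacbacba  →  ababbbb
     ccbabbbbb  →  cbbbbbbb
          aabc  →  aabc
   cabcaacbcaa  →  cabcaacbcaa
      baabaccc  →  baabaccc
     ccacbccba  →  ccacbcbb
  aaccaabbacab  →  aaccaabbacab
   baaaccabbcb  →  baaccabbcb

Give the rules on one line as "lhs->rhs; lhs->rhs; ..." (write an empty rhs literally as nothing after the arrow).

  | abba
  | bacac
  | abacbacba => ababbcba => ababbbb
  | ccbabbbbb => cbbbbbbb

aaa->aa; cba->bb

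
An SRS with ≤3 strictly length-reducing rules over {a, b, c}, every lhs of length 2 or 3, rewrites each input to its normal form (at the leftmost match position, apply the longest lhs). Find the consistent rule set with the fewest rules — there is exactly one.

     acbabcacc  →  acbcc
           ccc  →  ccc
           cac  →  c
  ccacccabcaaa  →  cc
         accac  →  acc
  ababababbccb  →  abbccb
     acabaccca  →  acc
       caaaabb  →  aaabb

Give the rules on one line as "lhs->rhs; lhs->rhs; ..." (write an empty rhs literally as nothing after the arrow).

ba->; ca->

  | acbabcacc => acbcacc => acbcc
  | ccc
  | cac => c
  | ccacccabcaaa => ccccabcaaa => cccbcaaa => cccbaa => ccca => cc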